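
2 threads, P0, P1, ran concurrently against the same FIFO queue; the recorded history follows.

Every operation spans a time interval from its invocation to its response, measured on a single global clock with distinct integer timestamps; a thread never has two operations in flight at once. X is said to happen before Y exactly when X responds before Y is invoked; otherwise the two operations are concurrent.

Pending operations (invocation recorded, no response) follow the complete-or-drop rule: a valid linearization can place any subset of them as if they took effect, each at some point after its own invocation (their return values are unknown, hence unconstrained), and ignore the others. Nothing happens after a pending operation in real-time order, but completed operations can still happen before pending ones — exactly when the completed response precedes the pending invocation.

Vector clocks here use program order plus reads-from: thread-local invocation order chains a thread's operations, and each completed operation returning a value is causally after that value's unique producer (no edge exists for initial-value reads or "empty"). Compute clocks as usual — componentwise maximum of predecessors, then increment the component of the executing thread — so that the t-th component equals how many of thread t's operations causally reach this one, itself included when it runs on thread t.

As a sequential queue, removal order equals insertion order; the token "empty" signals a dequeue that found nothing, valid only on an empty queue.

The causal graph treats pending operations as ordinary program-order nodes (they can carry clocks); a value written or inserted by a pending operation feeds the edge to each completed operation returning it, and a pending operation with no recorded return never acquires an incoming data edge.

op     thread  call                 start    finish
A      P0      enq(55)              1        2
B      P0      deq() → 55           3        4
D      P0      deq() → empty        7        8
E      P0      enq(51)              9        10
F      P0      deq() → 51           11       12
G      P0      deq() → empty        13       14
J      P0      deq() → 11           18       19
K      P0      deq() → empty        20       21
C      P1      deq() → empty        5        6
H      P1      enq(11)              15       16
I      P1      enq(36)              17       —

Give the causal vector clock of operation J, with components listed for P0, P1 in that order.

(7, 2)

VC(C, invoked at 5): no causal predecessors; +1 on P1 → (0, 1)
VC(A, invoked at 1): no causal predecessors; +1 on P0 → (1, 0)
VC(H, invoked at 15): max of VC(C)=(0, 1), then +1 on thread P1 → (0, 2)
VC(B, invoked at 3): max of VC(A)=(1, 0), then +1 on thread P0 → (2, 0)
VC(I, invoked at 17): max of VC(H)=(0, 2), then +1 on thread P1 → (0, 3)
VC(D, invoked at 7): max of VC(B)=(2, 0), then +1 on thread P0 → (3, 0)
VC(E, invoked at 9): max of VC(D)=(3, 0), then +1 on thread P0 → (4, 0)
VC(F, invoked at 11): max of VC(E)=(4, 0), then +1 on thread P0 → (5, 0)
VC(G, invoked at 13): max of VC(F)=(5, 0), then +1 on thread P0 → (6, 0)
VC(J, invoked at 18): max of VC(G)=(6, 0), VC(H)=(0, 2), then +1 on thread P0 → (7, 2)
VC(K, invoked at 20): max of VC(J)=(7, 2), then +1 on thread P0 → (8, 2)
target: VC(J) = (7, 2)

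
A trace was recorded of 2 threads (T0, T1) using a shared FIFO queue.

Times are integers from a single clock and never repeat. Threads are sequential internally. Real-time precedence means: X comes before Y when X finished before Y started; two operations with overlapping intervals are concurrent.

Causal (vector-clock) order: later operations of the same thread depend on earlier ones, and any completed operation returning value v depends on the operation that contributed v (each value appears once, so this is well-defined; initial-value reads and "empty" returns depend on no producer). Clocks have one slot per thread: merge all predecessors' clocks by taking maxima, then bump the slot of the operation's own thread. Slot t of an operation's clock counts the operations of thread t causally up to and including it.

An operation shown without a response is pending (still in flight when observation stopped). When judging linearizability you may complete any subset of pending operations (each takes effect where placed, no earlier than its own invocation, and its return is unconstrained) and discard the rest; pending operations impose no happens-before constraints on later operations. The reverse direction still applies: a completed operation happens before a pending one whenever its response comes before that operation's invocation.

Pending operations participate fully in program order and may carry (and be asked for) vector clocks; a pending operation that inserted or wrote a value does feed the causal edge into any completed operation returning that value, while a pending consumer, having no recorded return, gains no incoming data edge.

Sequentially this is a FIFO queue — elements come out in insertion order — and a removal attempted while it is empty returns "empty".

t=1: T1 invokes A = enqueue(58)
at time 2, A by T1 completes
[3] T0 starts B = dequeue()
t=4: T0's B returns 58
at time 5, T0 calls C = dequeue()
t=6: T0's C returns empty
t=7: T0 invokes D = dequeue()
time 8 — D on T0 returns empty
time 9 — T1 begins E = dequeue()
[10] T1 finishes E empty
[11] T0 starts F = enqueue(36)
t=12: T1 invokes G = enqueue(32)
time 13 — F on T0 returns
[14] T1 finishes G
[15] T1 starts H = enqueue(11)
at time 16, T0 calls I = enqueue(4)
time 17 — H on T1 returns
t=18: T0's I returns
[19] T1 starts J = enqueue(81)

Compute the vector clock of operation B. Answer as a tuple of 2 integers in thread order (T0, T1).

(1, 1)

A (invocation 1): nothing precedes it; T1's component alone gives (0, 1)
invoked at 9, E merges VC(A)=(0, 1) and bumps T1's slot → (0, 2)
invoked at 3, B merges VC(A)=(0, 1) and bumps T0's slot → (1, 1)
invoked at 12, G merges VC(E)=(0, 2) and bumps T1's slot → (0, 3)
invoked at 5, C merges VC(B)=(1, 1) and bumps T0's slot → (2, 1)
invoked at 15, H merges VC(G)=(0, 3) and bumps T1's slot → (0, 4)
invoked at 7, D merges VC(C)=(2, 1) and bumps T0's slot → (3, 1)
invoked at 19, J merges VC(H)=(0, 4) and bumps T1's slot → (0, 5)
invoked at 11, F merges VC(D)=(3, 1) and bumps T0's slot → (4, 1)
invoked at 16, I merges VC(F)=(4, 1) and bumps T0's slot → (5, 1)
target: VC(B) = (1, 1)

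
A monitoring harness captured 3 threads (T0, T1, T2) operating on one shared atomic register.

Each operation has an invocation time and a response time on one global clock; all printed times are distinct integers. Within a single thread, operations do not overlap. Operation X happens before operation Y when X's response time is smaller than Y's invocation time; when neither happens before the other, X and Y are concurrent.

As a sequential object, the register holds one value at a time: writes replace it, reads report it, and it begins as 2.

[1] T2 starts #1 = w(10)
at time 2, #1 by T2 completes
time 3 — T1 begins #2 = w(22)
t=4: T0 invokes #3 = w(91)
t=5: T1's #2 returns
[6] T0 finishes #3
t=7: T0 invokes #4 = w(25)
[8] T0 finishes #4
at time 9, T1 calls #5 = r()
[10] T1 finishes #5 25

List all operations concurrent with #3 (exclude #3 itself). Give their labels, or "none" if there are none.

#2

concurrent with #3 ([4,6]): every op whose interval crosses 4..6
#1 [1,2]: before
#2 [3,5]: concurrent
#4 [7,8]: after
#5 [9,10]: after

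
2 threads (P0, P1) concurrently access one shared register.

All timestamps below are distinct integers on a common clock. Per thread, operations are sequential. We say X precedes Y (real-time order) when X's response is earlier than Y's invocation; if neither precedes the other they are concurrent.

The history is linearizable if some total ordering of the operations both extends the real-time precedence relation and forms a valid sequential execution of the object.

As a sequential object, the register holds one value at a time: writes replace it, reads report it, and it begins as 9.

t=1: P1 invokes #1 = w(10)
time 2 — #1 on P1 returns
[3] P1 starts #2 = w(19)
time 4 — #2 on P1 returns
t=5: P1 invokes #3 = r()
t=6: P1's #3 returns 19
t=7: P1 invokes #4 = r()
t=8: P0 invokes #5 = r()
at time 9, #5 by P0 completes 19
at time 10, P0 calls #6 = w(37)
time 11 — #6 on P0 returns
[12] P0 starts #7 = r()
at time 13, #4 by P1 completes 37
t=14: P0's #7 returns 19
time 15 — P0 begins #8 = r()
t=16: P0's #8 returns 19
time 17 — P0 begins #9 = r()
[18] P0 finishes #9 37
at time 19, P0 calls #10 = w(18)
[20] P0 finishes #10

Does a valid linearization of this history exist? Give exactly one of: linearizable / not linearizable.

not linearizable

already the first 14 events (up to #7's response at time 14) admit no linearization; the first 13 still do
4 orders of the 7 completed register ops respect real time; none is legal
for example #1, #2, #3, #4, #5, #6, #7 fails at step 4: #4 r() → 37 is not legal there
for example #1, #2, #3, #5, #4, #6, #7 fails at step 5: #4 r() → 37 is not legal there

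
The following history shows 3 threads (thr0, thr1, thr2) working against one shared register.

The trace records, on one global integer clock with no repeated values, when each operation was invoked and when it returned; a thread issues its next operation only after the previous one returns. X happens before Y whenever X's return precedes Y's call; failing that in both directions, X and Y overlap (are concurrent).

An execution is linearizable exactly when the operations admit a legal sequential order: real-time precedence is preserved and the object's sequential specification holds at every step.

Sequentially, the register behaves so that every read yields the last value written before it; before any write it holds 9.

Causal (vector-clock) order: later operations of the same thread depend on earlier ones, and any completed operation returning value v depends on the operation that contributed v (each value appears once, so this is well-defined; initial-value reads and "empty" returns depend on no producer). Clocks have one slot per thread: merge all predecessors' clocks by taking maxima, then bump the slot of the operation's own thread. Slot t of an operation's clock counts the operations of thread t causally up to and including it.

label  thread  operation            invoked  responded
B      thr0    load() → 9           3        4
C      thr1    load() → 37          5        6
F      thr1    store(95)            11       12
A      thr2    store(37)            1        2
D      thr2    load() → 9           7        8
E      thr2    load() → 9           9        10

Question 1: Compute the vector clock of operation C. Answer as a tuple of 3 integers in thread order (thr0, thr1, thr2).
Answer: (0, 1, 1)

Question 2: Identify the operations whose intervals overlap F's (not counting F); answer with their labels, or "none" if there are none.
Answer: none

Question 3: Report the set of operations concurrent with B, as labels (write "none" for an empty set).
Answer: none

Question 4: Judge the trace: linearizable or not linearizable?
already the first 4 events (up to B's response at time 4) admit no linearization; the first 3 still do
the completed operations (2 total) allow one real-time order; the register replay rejects it
take A, B: step 2 already fails, because B load() → 9 cannot occur there

not linearizable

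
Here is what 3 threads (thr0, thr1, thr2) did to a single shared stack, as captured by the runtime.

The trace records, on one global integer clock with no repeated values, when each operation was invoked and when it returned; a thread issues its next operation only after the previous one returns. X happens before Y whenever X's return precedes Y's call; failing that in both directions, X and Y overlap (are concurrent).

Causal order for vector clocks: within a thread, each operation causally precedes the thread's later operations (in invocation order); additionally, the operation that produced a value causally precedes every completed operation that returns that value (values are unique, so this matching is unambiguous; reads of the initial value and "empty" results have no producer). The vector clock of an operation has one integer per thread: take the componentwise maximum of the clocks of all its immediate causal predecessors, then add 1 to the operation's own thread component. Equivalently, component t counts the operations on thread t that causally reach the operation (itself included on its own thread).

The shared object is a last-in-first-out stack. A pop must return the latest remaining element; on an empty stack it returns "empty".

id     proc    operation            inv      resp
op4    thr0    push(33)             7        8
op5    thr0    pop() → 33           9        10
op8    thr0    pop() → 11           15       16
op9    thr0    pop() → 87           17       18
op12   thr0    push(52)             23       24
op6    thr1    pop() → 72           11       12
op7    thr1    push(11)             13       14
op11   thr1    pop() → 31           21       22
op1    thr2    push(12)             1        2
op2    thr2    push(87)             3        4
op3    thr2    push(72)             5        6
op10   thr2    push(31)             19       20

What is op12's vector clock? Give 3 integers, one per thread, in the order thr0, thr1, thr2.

(5, 2, 3)

VC(op1, invoked at 1): no causal predecessors; +1 on thr2 → (0, 0, 1)
VC(op4, invoked at 7): no causal predecessors; +1 on thr0 → (1, 0, 0)
from VC(op1)=(0, 0, 1), op2 (invoked 3) maxes components and bumps thr2 → (0, 0, 2)
from VC(op4)=(1, 0, 0), op5 (invoked 9) maxes components and bumps thr0 → (2, 0, 0)
from VC(op2)=(0, 0, 2), op3 (invoked 5) maxes components and bumps thr2 → (0, 0, 3)
from VC(op3)=(0, 0, 3), op10 (invoked 19) maxes components and bumps thr2 → (0, 0, 4)
from VC(op3)=(0, 0, 3), op6 (invoked 11) maxes components and bumps thr1 → (0, 1, 3)
from VC(op6)=(0, 1, 3), op7 (invoked 13) maxes components and bumps thr1 → (0, 2, 3)
from VC(op7)=(0, 2, 3), VC(op10)=(0, 0, 4), op11 (invoked 21) maxes components and bumps thr1 → (0, 3, 4)
from VC(op5)=(2, 0, 0), VC(op7)=(0, 2, 3), op8 (invoked 15) maxes components and bumps thr0 → (3, 2, 3)
from VC(op2)=(0, 0, 2), VC(op8)=(3, 2, 3), op9 (invoked 17) maxes components and bumps thr0 → (4, 2, 3)
from VC(op9)=(4, 2, 3), op12 (invoked 23) maxes components and bumps thr0 → (5, 2, 3)
target: VC(op12) = (5, 2, 3)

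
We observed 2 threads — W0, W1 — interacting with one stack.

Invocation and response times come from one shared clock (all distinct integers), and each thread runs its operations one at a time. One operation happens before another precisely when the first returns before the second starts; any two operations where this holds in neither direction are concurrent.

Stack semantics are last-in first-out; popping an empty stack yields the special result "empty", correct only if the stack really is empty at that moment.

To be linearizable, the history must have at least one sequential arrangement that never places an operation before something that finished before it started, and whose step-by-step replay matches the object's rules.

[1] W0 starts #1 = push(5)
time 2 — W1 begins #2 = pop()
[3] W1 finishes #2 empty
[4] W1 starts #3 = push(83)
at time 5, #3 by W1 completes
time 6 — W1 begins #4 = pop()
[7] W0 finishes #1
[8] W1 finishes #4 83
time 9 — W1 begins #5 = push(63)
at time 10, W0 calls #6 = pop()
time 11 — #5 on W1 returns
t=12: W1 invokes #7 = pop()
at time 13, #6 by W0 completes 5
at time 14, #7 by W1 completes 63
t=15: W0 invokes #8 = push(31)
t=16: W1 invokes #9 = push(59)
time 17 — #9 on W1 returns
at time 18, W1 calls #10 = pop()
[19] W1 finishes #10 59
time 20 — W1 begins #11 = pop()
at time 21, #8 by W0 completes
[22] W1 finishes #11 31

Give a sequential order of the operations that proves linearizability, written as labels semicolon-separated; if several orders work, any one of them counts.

after step 1 (#2 pop() → empty): stack <>
after step 2 (#1 push(5)): stack <5>
after step 3 (#3 push(83)): stack <5,83>
after step 4 (#4 pop() → 83): stack <5>
after step 5 (#5 push(63)): stack <5,63>
after step 6 (#7 pop() → 63): stack <5>
after step 7 (#6 pop() → 5): stack <>
after step 8 (#8 push(31)): stack <31>
after step 9 (#9 push(59)): stack <31,59>
after step 10 (#10 pop() → 59): stack <31>
after step 11 (#11 pop() → 31): stack <>

#2; #1; #3; #4; #5; #7; #6; #8; #9; #10; #11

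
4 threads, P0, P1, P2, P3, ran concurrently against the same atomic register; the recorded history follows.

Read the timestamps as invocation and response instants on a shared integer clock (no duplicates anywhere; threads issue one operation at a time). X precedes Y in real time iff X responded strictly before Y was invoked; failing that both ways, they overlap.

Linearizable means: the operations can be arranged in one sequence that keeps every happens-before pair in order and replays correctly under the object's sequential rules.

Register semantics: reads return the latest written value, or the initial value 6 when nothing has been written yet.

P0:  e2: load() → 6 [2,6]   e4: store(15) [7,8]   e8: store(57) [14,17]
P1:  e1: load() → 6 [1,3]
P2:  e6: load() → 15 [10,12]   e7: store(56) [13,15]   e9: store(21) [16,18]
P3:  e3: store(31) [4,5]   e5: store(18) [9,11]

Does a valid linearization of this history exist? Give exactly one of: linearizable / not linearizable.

one valid linearization: e1, e2, e3, e4, e6, e5, e7, e8, e9
after step 1 (e1 load() → 6): value 6
after step 2 (e2 load() → 6): value 6
after step 3 (e3 store(31)): value 31
after step 4 (e4 store(15)): value 15
after step 5 (e6 load() → 15): value 15
after step 6 (e5 store(18)): value 18
after step 7 (e7 store(56)): value 56
after step 8 (e8 store(57)): value 57
after step 9 (e9 store(21)): value 21

linearizable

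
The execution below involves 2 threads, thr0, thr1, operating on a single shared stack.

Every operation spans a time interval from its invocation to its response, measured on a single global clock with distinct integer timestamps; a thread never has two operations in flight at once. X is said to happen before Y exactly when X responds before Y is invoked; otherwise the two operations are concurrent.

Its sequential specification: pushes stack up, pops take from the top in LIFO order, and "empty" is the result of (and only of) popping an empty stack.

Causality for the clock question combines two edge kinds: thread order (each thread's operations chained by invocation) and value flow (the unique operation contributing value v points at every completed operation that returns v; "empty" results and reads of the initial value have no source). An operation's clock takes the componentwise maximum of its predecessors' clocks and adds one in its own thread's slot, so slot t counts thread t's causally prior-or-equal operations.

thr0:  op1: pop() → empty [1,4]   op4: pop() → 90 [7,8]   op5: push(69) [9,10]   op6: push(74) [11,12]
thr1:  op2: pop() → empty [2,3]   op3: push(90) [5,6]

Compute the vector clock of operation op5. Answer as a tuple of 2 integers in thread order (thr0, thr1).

op2 (invocation 2): nothing precedes it; thr1's component alone gives (0, 1)
op1 (invocation 1): nothing precedes it; thr0's component alone gives (1, 0)
op3, invoked 5, takes VC(op2)=(0, 1) under max, adds 1 for thr1 → (0, 2)
op4, invoked 7, takes VC(op1)=(1, 0), VC(op3)=(0, 2) under max, adds 1 for thr0 → (2, 2)
op5, invoked 9, takes VC(op4)=(2, 2) under max, adds 1 for thr0 → (3, 2)
op6, invoked 11, takes VC(op5)=(3, 2) under max, adds 1 for thr0 → (4, 2)
target: VC(op5) = (3, 2)

(3, 2)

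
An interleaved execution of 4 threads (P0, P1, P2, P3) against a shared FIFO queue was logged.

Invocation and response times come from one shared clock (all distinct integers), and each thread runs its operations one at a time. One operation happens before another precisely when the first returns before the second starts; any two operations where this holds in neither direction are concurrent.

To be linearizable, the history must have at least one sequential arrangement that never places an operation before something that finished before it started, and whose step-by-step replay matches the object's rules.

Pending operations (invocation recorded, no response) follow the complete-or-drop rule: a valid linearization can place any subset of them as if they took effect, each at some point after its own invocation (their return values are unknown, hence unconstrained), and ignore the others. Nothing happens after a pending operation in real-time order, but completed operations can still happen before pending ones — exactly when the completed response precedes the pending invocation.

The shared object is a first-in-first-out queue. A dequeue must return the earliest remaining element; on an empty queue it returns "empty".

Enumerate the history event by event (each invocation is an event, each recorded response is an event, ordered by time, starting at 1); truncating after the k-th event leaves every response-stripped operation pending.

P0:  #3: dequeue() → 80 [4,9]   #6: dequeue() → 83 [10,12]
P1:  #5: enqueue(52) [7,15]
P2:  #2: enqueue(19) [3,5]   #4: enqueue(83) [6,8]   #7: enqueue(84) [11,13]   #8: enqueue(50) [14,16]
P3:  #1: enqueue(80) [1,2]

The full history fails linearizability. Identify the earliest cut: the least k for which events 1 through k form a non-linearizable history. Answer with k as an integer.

events 1..11 are linearizable; a witness order is #1, #2, #3, #4:
after step 1 (#1 enqueue(80)): queue <80>
after step 2 (#2 enqueue(19)): queue <80,19>
after step 3 (#3 dequeue() → 80): queue <19>
after step 4 (#4 enqueue(83)): queue <19,83>
at event 12 (#6's time-12 response) nothing linearizes any more
including or dropping the 2 pending operations (#5, #7) in any combination fails
sample order #1, #2, #3, #4, #6 (pending dropped) stalls at step 5 — #6 dequeue() → 83 has no legal effect
sample order #1, #2, #4, #3, #6 (pending dropped) stalls at step 5 — #6 dequeue() → 83 has no legal effect

12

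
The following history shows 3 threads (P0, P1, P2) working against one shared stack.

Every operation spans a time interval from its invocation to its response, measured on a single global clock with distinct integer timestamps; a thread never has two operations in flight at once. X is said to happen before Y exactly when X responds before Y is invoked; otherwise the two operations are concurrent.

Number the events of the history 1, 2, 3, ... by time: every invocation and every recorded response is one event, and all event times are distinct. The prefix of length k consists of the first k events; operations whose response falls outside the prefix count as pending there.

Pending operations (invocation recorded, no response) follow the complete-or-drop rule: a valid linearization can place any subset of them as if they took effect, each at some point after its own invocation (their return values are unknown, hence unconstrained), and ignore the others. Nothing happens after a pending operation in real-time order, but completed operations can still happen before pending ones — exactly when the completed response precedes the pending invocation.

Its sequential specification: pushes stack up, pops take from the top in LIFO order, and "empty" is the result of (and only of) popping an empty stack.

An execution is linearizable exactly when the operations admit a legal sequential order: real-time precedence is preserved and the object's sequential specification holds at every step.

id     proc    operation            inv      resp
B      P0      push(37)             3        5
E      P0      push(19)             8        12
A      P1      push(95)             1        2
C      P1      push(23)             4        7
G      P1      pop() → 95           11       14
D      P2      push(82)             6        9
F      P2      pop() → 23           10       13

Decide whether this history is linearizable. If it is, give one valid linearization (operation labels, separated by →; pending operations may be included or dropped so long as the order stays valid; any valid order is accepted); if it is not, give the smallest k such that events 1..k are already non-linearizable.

not linearizable — minimal violating prefix: 14 events

already the first 14 events (up to G's response at time 14) admit no linearization; the first 13 still do
all 22 real-time-respecting orders fail — 7 completed stack operations, no legal replay
one such order, A, B, C, D, E, F, G, breaks at step 6 where F pop() → 23 is illegal
one such order, A, B, C, D, E, G, F, breaks at step 6 where G pop() → 95 is illegal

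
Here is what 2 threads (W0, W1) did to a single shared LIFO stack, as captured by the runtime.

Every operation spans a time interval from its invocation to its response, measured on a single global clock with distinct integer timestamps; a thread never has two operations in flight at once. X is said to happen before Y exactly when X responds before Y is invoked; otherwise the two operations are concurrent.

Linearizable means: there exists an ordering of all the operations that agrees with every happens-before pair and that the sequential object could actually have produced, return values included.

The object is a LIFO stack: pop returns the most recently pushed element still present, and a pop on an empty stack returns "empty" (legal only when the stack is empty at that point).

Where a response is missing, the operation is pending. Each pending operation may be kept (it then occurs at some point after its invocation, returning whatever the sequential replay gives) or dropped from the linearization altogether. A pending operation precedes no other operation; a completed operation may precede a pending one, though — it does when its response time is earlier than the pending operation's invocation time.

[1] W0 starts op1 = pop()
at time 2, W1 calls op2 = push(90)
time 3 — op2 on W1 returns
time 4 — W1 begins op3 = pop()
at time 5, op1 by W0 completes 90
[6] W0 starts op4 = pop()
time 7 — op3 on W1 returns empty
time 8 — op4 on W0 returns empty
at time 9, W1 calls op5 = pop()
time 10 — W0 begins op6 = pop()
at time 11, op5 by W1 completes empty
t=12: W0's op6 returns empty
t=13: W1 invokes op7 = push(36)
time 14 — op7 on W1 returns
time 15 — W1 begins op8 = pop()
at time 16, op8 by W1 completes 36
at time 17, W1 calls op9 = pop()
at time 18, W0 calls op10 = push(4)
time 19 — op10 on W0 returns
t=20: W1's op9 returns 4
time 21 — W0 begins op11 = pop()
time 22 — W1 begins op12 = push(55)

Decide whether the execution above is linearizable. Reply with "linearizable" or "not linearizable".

one valid linearization: op2, op1, op3, op4, op5, op6, op7, op8, op10, op9
after step 1 (op2 push(90)): stack <90>
after step 2 (op1 pop() → 90): stack <>
after step 3 (op3 pop() → empty): stack <>
after step 4 (op4 pop() → empty): stack <>
after step 5 (op5 pop() → empty): stack <>
after step 6 (op6 pop() → empty): stack <>
after step 7 (op7 push(36)): stack <36>
after step 8 (op8 pop() → 36): stack <>
after step 9 (op10 push(4)): stack <4>
after step 10 (op9 pop() → 4): stack <>

linearizable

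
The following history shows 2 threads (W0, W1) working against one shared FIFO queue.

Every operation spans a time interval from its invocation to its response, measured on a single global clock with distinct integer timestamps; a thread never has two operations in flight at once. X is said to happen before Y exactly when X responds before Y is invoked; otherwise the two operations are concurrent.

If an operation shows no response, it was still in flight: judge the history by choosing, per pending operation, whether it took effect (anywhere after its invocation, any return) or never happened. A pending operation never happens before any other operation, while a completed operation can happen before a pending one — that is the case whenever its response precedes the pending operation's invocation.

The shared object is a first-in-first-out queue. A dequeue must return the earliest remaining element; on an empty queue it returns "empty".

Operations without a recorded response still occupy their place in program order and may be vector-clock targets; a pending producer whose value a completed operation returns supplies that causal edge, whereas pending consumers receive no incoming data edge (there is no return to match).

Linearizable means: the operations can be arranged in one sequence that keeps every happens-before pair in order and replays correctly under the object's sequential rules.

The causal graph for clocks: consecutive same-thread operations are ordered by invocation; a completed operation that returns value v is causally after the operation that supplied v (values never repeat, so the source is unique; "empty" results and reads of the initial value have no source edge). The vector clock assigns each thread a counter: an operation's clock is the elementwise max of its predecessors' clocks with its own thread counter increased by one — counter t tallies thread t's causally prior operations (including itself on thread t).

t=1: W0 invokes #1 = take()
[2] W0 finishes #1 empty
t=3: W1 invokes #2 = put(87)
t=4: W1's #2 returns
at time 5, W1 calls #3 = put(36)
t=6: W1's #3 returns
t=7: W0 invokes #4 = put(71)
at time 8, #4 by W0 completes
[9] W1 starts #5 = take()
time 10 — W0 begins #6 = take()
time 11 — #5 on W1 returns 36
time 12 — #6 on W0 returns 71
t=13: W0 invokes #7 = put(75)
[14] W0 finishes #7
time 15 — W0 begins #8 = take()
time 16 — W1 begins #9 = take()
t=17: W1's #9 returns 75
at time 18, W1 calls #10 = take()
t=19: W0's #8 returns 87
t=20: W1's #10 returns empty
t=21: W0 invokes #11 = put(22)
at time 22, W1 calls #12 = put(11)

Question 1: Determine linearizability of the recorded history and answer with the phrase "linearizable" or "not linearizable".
not linearizable

the violation lands at event 12, #6's response at time 12: events 1..11 linearize, events 1..12 do not
2 orders of the 6 completed FIFO queue ops respect real time; none is legal
sample order #1, #2, #3, #4, #5, #6 stalls at step 5 — #5 take() → 36 has no legal effect
sample order #1, #2, #3, #4, #6, #5 stalls at step 5 — #6 take() → 71 has no legal effect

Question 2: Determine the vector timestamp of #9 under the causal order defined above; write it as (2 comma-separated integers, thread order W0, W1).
(4, 4)

#2 (invocation 3): nothing precedes it; W1's component alone gives (0, 1)
#1 (invocation 1): nothing precedes it; W0's component alone gives (1, 0)
#3 (invocation 5): componentwise max over VC(#2)=(0, 1), +1 at W1, giving (0, 2)
#4 (invocation 7): componentwise max over VC(#1)=(1, 0), +1 at W0, giving (2, 0)
#5 (invocation 9): componentwise max over VC(#3)=(0, 2), +1 at W1, giving (0, 3)
#6 (invocation 10): componentwise max over VC(#4)=(2, 0), +1 at W0, giving (3, 0)
#7 (invocation 13): componentwise max over VC(#6)=(3, 0), +1 at W0, giving (4, 0)
#8 (invocation 15): componentwise max over VC(#2)=(0, 1), VC(#7)=(4, 0), +1 at W0, giving (5, 1)
#11 (invocation 21): componentwise max over VC(#8)=(5, 1), +1 at W0, giving (6, 1)
#9 (invocation 16): componentwise max over VC(#5)=(0, 3), VC(#7)=(4, 0), +1 at W1, giving (4, 4)
#10 (invocation 18): componentwise max over VC(#9)=(4, 4), +1 at W1, giving (4, 5)
#12 (invocation 22): componentwise max over VC(#10)=(4, 5), +1 at W1, giving (4, 6)
target: VC(#9) = (4, 4)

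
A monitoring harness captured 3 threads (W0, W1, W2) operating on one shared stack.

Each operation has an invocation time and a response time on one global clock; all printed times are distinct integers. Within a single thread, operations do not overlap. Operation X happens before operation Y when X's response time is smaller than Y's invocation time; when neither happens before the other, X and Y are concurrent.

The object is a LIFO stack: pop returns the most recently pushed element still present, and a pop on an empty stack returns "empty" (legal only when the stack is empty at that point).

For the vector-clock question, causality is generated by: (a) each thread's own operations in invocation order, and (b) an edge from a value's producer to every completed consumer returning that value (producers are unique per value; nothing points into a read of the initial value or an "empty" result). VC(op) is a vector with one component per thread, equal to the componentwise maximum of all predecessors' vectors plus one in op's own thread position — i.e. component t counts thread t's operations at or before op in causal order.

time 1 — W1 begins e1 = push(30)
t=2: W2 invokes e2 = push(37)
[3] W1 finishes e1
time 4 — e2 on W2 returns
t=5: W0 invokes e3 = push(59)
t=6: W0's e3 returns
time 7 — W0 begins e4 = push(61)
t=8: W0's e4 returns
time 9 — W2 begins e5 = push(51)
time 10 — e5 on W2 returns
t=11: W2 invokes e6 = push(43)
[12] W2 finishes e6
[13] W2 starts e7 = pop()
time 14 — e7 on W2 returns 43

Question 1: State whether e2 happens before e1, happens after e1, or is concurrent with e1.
e2 spans [2,4], e1 spans [1,3]
the intervals overlap in both directions

concurrent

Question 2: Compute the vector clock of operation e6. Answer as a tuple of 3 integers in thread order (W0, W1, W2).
e2 (invocation 2): nothing precedes it; W2's component alone gives (0, 0, 1)
e1 (invocation 1): nothing precedes it; W1's component alone gives (0, 1, 0)
e3 (invocation 5): nothing precedes it; W0's component alone gives (1, 0, 0)
e5, invoked 9, takes VC(e2)=(0, 0, 1) under max, adds 1 for W2 → (0, 0, 2)
e4, invoked 7, takes VC(e3)=(1, 0, 0) under max, adds 1 for W0 → (2, 0, 0)
e6, invoked 11, takes VC(e5)=(0, 0, 2) under max, adds 1 for W2 → (0, 0, 3)
e7, invoked 13, takes VC(e6)=(0, 0, 3) under max, adds 1 for W2 → (0, 0, 4)
target: VC(e6) = (0, 0, 3)

(0, 0, 3)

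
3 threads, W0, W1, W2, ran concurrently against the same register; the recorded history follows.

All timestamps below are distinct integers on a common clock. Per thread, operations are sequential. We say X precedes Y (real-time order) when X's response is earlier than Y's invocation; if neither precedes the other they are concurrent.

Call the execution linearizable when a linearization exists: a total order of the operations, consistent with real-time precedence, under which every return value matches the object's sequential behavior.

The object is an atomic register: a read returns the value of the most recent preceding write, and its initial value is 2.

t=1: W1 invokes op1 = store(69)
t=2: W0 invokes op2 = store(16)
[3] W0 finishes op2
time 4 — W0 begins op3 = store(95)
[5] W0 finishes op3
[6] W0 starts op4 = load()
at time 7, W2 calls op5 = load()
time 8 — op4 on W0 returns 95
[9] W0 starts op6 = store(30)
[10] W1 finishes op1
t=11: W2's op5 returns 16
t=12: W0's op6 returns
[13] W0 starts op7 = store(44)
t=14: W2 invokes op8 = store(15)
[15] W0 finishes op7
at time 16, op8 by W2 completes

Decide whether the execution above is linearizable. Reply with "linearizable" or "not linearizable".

prefix check: 1..10 passes, 1..11 fails once op5's time-11 response joins
the 5 completed operations admit 10 real-time orders; each fails the register replay
including or dropping the 1 pending operation (op6) in any combination fails
sample order op1, op2, op3, op4, op5 (pending dropped) stalls at step 5 — op5 load() → 16 has no legal effect
sample order op1, op2, op3, op5, op4 (pending dropped) stalls at step 4 — op5 load() → 16 has no legal effect

not linearizable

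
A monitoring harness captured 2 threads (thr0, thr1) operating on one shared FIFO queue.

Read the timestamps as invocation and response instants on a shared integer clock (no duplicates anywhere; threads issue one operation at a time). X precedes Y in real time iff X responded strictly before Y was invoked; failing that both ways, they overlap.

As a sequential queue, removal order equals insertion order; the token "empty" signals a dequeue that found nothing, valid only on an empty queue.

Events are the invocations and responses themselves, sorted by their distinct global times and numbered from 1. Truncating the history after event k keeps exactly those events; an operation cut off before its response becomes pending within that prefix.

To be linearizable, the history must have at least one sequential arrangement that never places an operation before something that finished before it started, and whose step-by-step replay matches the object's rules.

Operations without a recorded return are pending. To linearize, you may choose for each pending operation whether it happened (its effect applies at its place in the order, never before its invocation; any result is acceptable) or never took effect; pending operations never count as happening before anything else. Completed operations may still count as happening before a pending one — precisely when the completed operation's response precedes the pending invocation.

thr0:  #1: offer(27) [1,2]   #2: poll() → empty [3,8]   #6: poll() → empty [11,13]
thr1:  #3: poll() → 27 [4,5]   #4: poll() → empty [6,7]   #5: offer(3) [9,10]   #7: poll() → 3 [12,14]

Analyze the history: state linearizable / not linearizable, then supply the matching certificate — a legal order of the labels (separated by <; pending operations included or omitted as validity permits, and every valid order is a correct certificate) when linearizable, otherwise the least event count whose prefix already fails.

linearizable — witness: #1 < #3 < #2 < #4 < #5 < #7 < #6

after step 1 (#1 offer(27)): queue <27>
after step 2 (#3 poll() → 27): queue <>
after step 3 (#2 poll() → empty): queue <>
after step 4 (#4 poll() → empty): queue <>
after step 5 (#5 offer(3)): queue <3>
after step 6 (#7 poll() → 3): queue <>
after step 7 (#6 poll() → empty): queue <>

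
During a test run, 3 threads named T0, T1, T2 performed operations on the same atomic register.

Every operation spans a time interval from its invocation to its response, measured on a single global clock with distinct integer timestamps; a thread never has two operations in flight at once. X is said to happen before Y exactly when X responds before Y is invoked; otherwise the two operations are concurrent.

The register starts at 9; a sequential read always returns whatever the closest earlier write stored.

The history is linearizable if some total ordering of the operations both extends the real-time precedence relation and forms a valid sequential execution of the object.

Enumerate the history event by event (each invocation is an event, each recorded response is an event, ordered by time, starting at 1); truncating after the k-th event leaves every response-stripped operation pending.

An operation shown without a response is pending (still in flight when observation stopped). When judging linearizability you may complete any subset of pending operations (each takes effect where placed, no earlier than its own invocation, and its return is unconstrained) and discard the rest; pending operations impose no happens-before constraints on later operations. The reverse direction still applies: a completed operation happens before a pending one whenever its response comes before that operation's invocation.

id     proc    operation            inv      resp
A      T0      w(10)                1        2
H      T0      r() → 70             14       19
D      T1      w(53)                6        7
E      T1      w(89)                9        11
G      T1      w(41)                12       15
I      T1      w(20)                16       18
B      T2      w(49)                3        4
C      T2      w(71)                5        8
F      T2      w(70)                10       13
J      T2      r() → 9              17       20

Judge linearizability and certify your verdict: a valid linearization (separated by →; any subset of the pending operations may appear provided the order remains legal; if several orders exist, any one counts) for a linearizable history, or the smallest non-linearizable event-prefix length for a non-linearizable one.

not linearizable — minimal violating prefix: 20 events

through event 19 a valid linearization exists; event 20 (J responding at time 20) ends that
10 completed operations, 44 real-time-consistent orders — every atomic register replay fails
take A, B, C, D, E, F, G, H, I, J: step 8 already fails, because H r() → 70 cannot occur there
take A, B, C, D, E, F, G, H, J, I: step 8 already fails, because H r() → 70 cannot occur there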